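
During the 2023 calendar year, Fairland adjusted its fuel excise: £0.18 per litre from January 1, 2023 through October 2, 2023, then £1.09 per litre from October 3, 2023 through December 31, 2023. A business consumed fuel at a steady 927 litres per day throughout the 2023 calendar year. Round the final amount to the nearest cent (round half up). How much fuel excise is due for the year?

January 1 – October 2, 2023: 275 days × 927 litres/day = 254,925 litres at £0.18/litre → £45,886.50
October 3 – December 31, 2023: 90 days × 927 litres/day = 83,430 litres at £1.09/litre → £90,938.70

£136,825.20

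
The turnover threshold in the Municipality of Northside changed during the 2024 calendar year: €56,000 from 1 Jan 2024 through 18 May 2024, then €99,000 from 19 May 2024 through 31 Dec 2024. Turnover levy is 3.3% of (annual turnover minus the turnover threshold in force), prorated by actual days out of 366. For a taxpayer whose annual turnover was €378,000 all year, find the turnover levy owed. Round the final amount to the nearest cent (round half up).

€9,745.91

1 Jan – 18 May 2024: 139 days, exemption €56,000 → (€378,000 − €56,000) × 3.3% × 139/366 = €4,035.5574
19 May – 31 Dec 2024: 227 days, exemption €99,000 → (€378,000 − €99,000) × 3.3% × 227/366 = €5,710.3525
Total = €9,745.9098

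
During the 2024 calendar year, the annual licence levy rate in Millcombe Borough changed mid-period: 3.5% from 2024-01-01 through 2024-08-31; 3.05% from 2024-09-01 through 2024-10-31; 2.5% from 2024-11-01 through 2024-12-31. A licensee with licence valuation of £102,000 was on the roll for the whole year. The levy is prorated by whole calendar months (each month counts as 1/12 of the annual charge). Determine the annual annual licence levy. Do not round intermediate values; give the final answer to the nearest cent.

£3,323.50

2024-01-01 to 2024-08-31: 8 months at 3.5% → £102,000 × 3.5% × 8/12 = £2,380.0000
2024-09-01 to 2024-10-31: 2 months at 3.05% → £102,000 × 3.05% × 2/12 = £518.5000
2024-11-01 to 2024-12-31: 2 months at 2.5% → £102,000 × 2.5% × 2/12 = £425.0000
Total = £3,323.5000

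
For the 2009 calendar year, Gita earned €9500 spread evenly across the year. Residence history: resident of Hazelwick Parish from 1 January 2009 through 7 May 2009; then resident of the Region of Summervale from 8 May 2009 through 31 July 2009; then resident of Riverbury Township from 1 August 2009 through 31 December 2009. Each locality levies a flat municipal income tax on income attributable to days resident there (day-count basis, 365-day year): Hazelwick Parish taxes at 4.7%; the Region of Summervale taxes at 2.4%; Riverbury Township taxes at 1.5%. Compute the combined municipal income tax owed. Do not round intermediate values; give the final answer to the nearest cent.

Hazelwick Parish, 1 January – 7 May 2009: 127 days → €9500 × 4.7% × 127/365 = €155.3575
The Region of Summervale, 8 May – 31 July 2009: 85 days → €9500 × 2.4% × 85/365 = €53.0959
Riverbury Township, 1 August – 31 December 2009: 153 days → €9500 × 1.5% × 153/365 = €59.7329
Total = €268.1863

€268.19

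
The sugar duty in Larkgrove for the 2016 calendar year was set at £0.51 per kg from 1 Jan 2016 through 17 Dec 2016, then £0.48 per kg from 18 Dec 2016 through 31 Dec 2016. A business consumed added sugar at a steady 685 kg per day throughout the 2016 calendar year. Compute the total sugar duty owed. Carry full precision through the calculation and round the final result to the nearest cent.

1 Jan – 17 Dec 2016: 352 days × 685 kg/day = 241,120 kg at £0.51/kg → £122,971.20
18 Dec – 31 Dec 2016: 14 days × 685 kg/day = 9,590 kg at £0.48/kg → £4,603.20

£127,574.40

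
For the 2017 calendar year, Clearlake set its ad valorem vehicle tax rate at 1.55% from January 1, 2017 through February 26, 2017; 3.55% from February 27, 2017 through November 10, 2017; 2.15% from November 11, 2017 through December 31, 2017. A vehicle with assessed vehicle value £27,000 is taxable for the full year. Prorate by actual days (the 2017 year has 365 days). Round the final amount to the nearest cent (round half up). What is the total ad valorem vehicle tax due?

January 1 – February 26, 2017: 57 days at 1.55% → £27,000 × 1.55% × 57/365 = £65.3548
February 27 – November 10, 2017: 257 days at 3.55% → £27,000 × 3.55% × 257/365 = £674.8890
November 11 – December 31, 2017: 51 days at 2.15% → £27,000 × 2.15% × 51/365 = £81.1110
Total = £821.3548

£821.35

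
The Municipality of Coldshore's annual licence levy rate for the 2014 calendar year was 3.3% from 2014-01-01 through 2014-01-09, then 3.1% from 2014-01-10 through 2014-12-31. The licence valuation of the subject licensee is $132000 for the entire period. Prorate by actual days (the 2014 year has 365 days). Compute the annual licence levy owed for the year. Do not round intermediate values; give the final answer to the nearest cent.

$4098.51

2014-01-01 to 2014-01-09: 9 days at 3.3% → $132000 × 3.3% × 9/365 = $107.4082
2014-01-10 to 2014-12-31: 356 days at 3.1% → $132000 × 3.1% × 356/365 = $3991.1014
Total = $4098.5096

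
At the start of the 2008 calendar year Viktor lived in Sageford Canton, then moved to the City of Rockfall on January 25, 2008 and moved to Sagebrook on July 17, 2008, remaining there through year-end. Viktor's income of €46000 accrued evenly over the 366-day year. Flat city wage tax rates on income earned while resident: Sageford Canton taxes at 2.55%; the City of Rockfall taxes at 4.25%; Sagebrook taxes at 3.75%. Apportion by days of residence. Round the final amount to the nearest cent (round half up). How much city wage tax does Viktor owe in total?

Sageford Canton, January 1 – January 24, 2008: 24 days → €46000 × 2.55% × 24/366 = €76.9180
The City of Rockfall, January 25 – July 16, 2008: 174 days → €46000 × 4.25% × 174/366 = €929.4262
Sagebrook, July 17 – December 31, 2008: 168 days → €46000 × 3.75% × 168/366 = €791.8033
Total = €1798.1475

€1798.15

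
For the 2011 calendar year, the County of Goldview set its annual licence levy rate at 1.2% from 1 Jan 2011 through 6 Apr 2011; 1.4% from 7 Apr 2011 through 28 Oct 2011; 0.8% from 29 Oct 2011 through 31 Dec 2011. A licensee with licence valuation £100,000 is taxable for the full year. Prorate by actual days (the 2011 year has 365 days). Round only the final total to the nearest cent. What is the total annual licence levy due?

£1,242.19

1 Jan – 6 Apr 2011: 96 days at 1.2% → £100,000 × 1.2% × 96/365 = £315.6164
7 Apr – 28 Oct 2011: 205 days at 1.4% → £100,000 × 1.4% × 205/365 = £786.3014
29 Oct – 31 Dec 2011: 64 days at 0.8% → £100,000 × 0.8% × 64/365 = £140.2740
Total = £1,242.1918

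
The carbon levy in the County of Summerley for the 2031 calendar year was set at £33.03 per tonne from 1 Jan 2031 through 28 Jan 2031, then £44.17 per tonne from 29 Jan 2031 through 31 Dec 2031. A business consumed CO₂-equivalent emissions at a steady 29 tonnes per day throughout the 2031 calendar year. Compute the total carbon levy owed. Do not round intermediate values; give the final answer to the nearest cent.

1 Jan – 28 Jan 2031: 28 days × 29 tonnes/day = 812 tonnes at £33.03/tonne → £26820.36
29 Jan – 31 Dec 2031: 337 days × 29 tonnes/day = 9,773 tonnes at £44.17/tonne → £431673.41

£458493.77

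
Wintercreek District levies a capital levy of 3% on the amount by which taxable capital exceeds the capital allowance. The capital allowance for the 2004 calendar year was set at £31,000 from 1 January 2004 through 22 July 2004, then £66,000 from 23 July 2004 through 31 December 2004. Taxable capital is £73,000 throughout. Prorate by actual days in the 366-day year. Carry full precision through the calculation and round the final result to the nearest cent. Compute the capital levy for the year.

£795.25

1 January – 22 July 2004: 204 days, exemption £31,000 → (£73,000 − £31,000) × 3% × 204/366 = £702.2951
23 July – 31 December 2004: 162 days, exemption £66,000 → (£73,000 − £66,000) × 3% × 162/366 = £92.9508
Total = £795.2459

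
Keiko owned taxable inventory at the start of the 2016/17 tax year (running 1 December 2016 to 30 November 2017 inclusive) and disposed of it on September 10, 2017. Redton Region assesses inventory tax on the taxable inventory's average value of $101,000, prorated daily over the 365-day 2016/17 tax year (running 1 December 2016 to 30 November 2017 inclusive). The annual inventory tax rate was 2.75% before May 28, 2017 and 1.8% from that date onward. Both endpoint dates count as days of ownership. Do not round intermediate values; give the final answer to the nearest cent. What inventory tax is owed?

$1,882.47

December 1, 2016 – May 27, 2017: 178 days at 2.75% → $101,000 × 2.75% × 178/365 = $1,354.5068
May 28 – September 10, 2017: 106 days at 1.8% → $101,000 × 1.8% × 106/365 = $527.9671
Total = $1,882.4740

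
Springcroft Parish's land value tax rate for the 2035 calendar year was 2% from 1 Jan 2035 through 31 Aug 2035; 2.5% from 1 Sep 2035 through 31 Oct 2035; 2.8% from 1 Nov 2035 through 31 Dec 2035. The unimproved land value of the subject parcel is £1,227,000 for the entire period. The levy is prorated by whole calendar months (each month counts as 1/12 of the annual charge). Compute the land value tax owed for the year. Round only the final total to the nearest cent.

£27,198.50

1 Jan – 31 Aug 2035: 8 months at 2% → £1,227,000 × 2% × 8/12 = £16,360.0000
1 Sep – 31 Oct 2035: 2 months at 2.5% → £1,227,000 × 2.5% × 2/12 = £5,112.5000
1 Nov – 31 Dec 2035: 2 months at 2.8% → £1,227,000 × 2.8% × 2/12 = £5,726.0000
Total = £27,198.5000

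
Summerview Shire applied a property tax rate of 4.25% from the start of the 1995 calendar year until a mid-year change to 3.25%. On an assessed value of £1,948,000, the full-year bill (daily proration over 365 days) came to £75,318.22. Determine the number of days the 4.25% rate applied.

225 days

Let d = days at the first rate; then 365 − d days at the second rate.
£1,948,000 × [4.25%·d + 3.25%·(365−d)] / 365 = £75,318.22
Solving gives d = 225, so the new rate took effect on 14 August 1995.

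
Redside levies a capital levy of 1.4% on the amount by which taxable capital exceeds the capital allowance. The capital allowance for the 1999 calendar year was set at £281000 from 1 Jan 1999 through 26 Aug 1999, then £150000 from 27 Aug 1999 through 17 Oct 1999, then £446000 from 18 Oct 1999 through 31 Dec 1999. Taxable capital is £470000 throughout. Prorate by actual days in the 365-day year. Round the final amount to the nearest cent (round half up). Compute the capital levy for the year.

1 Jan – 26 Aug 1999: 238 days, exemption £281000 → (£470000 − £281000) × 1.4% × 238/365 = £1725.3370
27 Aug – 17 Oct 1999: 52 days, exemption £150000 → (£470000 − £150000) × 1.4% × 52/365 = £638.2466
18 Oct – 31 Dec 1999: 75 days, exemption £446000 → (£470000 − £446000) × 1.4% × 75/365 = £69.0411
Total = £2432.6247

£2432.62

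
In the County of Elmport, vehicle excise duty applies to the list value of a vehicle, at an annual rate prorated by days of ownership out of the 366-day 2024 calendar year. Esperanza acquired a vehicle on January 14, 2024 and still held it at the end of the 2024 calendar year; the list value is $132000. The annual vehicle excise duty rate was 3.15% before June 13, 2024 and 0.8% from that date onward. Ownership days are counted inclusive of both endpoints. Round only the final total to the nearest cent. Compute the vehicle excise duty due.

$2298.28

January 14 – June 12, 2024: 151 days at 3.15% → $132000 × 3.15% × 151/366 = $1715.4590
June 13 – December 31, 2024: 202 days at 0.8% → $132000 × 0.8% × 202/366 = $582.8197
Total = $2298.2787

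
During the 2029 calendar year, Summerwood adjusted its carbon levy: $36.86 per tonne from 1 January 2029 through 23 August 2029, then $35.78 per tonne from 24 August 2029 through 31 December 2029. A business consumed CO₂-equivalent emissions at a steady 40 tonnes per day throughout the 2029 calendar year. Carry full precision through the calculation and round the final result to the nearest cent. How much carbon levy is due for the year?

$532,540.00

1 January – 23 August 2029: 235 days × 40 tonnes/day = 9,400 tonnes at $36.86/tonne → $346,484.00
24 August – 31 December 2029: 130 days × 40 tonnes/day = 5,200 tonnes at $35.78/tonne → $186,056.00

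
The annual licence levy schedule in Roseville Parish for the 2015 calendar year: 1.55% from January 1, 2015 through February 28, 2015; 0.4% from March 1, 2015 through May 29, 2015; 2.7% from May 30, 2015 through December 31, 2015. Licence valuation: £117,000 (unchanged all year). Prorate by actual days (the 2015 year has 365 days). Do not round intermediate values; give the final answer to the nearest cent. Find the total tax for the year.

£2,277.97

January 1 – February 28, 2015: 59 days at 1.55% → £117,000 × 1.55% × 59/365 = £293.1411
March 1 – May 29, 2015: 90 days at 0.4% → £117,000 × 0.4% × 90/365 = £115.3973
May 30 – December 31, 2015: 216 days at 2.7% → £117,000 × 2.7% × 216/365 = £1,869.4356
Total = £2,277.9740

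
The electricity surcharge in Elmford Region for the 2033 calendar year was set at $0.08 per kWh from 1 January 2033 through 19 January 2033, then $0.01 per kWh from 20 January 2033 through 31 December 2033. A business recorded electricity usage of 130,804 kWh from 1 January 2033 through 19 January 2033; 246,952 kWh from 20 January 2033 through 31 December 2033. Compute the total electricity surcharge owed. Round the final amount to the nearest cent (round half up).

1 January – 19 January 2033: 130,804 kWh at $0.08/kWh → $10,464.32
20 January – 31 December 2033: 246,952 kWh at $0.01/kWh → $2,469.52

$12,933.84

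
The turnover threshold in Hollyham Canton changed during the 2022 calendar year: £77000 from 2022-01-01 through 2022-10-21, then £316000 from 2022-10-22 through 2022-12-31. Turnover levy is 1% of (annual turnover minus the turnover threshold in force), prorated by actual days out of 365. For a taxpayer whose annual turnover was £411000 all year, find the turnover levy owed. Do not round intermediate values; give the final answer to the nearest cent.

2022-01-01 to 2022-10-21: 294 days, exemption £77000 → (£411000 − £77000) × 1% × 294/365 = £2690.3014
2022-10-22 to 2022-12-31: 71 days, exemption £316000 → (£411000 − £316000) × 1% × 71/365 = £184.7945
Total = £2875.0959

£2875.10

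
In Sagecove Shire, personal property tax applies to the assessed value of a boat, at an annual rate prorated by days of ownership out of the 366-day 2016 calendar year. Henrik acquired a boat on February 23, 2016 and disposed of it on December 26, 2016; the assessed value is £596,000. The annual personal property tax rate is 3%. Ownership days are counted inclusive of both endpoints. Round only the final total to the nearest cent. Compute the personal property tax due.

£15,046.56

Days held (February 23 – December 26, 2016): 308 out of 366
Tax = £596,000 × 3% × 308/366 = £15,046.5574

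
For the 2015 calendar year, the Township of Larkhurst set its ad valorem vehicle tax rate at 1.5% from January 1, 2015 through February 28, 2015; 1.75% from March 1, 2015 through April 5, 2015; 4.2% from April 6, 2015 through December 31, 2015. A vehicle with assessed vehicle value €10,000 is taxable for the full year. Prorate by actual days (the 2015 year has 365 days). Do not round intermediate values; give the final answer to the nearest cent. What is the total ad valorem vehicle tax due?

January 1 – February 28, 2015: 59 days at 1.5% → €10,000 × 1.5% × 59/365 = €24.2466
March 1 – April 5, 2015: 36 days at 1.75% → €10,000 × 1.75% × 36/365 = €17.2603
April 6 – December 31, 2015: 270 days at 4.2% → €10,000 × 4.2% × 270/365 = €310.6849
Total = €352.1918

€352.19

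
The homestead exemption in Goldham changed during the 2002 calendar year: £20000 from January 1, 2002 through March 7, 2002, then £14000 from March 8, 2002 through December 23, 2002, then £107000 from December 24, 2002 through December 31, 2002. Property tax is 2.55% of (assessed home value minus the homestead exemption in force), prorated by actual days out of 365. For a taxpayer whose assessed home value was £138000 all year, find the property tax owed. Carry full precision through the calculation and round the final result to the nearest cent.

January 1 – March 7, 2002: 66 days, exemption £20000 → (£138000 − £20000) × 2.55% × 66/365 = £544.0932
March 8 – December 23, 2002: 291 days, exemption £14000 → (£138000 − £14000) × 2.55% × 291/365 = £2520.9370
December 24 – December 31, 2002: 8 days, exemption £107000 → (£138000 − £107000) × 2.55% × 8/365 = £17.3260
Total = £3082.3562

£3082.36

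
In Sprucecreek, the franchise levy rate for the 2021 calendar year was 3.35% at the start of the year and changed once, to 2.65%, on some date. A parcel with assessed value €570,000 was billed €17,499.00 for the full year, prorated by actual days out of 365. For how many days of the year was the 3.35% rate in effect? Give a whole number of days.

Let d = days at the first rate; then 365 − d days at the second rate.
€570,000 × [3.35%·d + 2.65%·(365−d)] / 365 = €17,499.00
Solving gives d = 219, so the new rate took effect on 8 Aug 2021.

219 days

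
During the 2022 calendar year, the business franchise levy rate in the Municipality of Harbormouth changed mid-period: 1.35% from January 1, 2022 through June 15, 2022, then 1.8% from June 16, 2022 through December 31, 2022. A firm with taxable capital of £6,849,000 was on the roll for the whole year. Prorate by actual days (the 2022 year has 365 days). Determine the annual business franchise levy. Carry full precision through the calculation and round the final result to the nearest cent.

£109,265.01

January 1 – June 15, 2022: 166 days at 1.35% → £6,849,000 × 1.35% × 166/365 = £42,050.9836
June 16 – December 31, 2022: 199 days at 1.8% → £6,849,000 × 1.8% × 199/365 = £67,214.0219
Total = £109,265.0055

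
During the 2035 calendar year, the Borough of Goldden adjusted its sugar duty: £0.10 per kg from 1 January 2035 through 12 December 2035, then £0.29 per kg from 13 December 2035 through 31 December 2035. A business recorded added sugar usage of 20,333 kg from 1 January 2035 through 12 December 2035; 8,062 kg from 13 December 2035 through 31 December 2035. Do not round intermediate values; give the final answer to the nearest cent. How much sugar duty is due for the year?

£4,371.28

1 January – 12 December 2035: 20,333 kg at £0.10/kg → £2,033.30
13 December – 31 December 2035: 8,062 kg at £0.29/kg → £2,337.98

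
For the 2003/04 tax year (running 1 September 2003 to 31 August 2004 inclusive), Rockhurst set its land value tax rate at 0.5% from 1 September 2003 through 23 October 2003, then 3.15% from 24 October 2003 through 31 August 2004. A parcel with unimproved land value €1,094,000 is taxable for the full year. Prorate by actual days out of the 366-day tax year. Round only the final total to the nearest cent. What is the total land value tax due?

1 September – 23 October 2003: 53 days at 0.5% → €1,094,000 × 0.5% × 53/366 = €792.1038
24 October 2003 – 31 August 2004: 313 days at 3.15% → €1,094,000 × 3.15% × 313/366 = €29,470.7459
Total = €30,262.8497

€30,262.85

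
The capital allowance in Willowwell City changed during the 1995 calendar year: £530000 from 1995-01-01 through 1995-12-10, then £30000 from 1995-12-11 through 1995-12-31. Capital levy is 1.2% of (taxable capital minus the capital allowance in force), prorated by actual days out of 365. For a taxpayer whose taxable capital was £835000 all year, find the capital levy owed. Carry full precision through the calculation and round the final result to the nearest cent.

1995-01-01 to 1995-12-10: 344 days, exemption £530000 → (£835000 − £530000) × 1.2% × 344/365 = £3449.4247
1995-12-11 to 1995-12-31: 21 days, exemption £30000 → (£835000 − £30000) × 1.2% × 21/365 = £555.7808
Total = £4005.2055

£4005.21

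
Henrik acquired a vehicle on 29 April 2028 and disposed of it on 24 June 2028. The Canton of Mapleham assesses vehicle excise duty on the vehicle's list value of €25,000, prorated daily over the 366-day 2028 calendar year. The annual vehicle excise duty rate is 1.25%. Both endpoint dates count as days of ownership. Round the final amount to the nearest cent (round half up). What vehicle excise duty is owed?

Days held (29 April – 24 June 2028): 57 out of 366
Tax = €25,000 × 1.25% × 57/366 = €48.6680

€48.67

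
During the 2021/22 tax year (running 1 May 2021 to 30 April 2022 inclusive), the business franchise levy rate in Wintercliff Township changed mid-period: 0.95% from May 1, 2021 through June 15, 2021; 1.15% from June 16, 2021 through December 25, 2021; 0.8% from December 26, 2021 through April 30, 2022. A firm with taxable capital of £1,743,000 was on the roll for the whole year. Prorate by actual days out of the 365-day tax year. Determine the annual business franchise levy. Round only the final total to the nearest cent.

May 1 – June 15, 2021: 46 days at 0.95% → £1,743,000 × 0.95% × 46/365 = £2,086.8247
June 16 – December 25, 2021: 193 days at 1.15% → £1,743,000 × 1.15% × 193/365 = £10,598.8726
December 26, 2021 – April 30, 2022: 126 days at 0.8% → £1,743,000 × 0.8% × 126/365 = £4,813.5452
Total = £17,499.2425

£17,499.24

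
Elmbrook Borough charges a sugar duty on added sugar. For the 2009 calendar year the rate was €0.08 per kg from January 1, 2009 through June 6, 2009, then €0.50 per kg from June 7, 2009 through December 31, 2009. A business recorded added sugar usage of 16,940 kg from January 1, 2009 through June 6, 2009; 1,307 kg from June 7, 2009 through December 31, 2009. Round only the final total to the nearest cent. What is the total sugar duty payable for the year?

January 1 – June 6, 2009: 16,940 kg at €0.08/kg → €1,355.20
June 7 – December 31, 2009: 1,307 kg at €0.50/kg → €653.50

€2,008.70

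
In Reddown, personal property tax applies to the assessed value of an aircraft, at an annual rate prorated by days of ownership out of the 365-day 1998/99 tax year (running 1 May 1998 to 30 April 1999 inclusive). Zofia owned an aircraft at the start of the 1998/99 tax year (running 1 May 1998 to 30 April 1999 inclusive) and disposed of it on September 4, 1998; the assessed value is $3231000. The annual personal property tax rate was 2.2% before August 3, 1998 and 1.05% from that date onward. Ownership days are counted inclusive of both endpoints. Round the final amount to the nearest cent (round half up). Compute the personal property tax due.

May 1 – August 2, 1998: 94 days at 2.2% → $3231000 × 2.2% × 94/365 = $18306.0493
August 3 – September 4, 1998: 33 days at 1.05% → $3231000 × 1.05% × 33/365 = $3067.2370
Total = $21373.2863

$21373.29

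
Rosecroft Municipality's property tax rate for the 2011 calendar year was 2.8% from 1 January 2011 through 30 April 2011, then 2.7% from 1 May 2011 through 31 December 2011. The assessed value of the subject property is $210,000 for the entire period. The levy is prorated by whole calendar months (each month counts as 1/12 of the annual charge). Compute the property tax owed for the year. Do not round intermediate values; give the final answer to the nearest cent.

$5,740.00

1 January – 30 April 2011: 4 months at 2.8% → $210,000 × 2.8% × 4/12 = $1,960.0000
1 May – 31 December 2011: 8 months at 2.7% → $210,000 × 2.7% × 8/12 = $3,780.0000
Total = $5,740.0000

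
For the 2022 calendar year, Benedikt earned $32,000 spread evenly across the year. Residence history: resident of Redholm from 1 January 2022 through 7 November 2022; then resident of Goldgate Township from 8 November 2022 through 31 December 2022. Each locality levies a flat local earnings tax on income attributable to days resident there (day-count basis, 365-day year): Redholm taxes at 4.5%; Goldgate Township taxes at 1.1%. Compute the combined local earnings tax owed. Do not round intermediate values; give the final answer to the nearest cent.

$1,279.04

Redholm, 1 January – 7 November 2022: 311 days → $32,000 × 4.5% × 311/365 = $1,226.9589
Goldgate Township, 8 November – 31 December 2022: 54 days → $32,000 × 1.1% × 54/365 = $52.0767
Total = $1,279.0356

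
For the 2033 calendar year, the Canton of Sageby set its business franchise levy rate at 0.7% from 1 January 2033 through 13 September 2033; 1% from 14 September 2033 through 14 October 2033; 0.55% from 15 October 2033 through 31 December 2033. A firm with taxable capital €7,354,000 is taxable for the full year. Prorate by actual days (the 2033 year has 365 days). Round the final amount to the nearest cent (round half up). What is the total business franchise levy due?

1 January – 13 September 2033: 256 days at 0.7% → €7,354,000 × 0.7% × 256/365 = €36,105.1178
14 September – 14 October 2033: 31 days at 1% → €7,354,000 × 1% × 31/365 = €6,245.8630
15 October – 31 December 2033: 78 days at 0.55% → €7,354,000 × 0.55% × 78/365 = €8,643.4685
Total = €50,994.4493

€50,994.45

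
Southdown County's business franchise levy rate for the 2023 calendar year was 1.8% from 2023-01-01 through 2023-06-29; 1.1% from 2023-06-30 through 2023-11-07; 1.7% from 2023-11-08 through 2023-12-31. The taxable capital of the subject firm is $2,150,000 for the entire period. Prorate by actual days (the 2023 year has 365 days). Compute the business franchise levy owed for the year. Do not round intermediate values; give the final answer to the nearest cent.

2023-01-01 to 2023-06-29: 180 days at 1.8% → $2,150,000 × 1.8% × 180/365 = $19,084.9315
2023-06-30 to 2023-11-07: 131 days at 1.1% → $2,150,000 × 1.1% × 131/365 = $8,488.0822
2023-11-08 to 2023-12-31: 54 days at 1.7% → $2,150,000 × 1.7% × 54/365 = $5,407.3973
Total = $32,980.4110

$32,980.41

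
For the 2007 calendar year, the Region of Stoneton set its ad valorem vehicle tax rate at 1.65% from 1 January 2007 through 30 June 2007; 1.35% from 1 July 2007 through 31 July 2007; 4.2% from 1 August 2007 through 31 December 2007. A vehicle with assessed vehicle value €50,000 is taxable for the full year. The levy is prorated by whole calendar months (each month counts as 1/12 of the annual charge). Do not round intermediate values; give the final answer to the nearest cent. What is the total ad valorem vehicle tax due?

€1,343.75

1 January – 30 June 2007: 6 months at 1.65% → €50,000 × 1.65% × 6/12 = €412.5000
1 July – 31 July 2007: 1 month at 1.35% → €50,000 × 1.35% × 1/12 = €56.2500
1 August – 31 December 2007: 5 months at 4.2% → €50,000 × 4.2% × 5/12 = €875.0000
Total = €1,343.7500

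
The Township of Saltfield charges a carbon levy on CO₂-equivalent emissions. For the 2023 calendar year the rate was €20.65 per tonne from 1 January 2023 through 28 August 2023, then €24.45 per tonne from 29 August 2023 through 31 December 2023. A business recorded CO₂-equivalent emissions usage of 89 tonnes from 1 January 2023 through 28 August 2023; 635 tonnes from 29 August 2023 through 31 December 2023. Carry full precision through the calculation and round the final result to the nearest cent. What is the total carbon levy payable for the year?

€17,363.60

1 January – 28 August 2023: 89 tonnes at €20.65/tonne → €1,837.85
29 August – 31 December 2023: 635 tonnes at €24.45/tonne → €15,525.75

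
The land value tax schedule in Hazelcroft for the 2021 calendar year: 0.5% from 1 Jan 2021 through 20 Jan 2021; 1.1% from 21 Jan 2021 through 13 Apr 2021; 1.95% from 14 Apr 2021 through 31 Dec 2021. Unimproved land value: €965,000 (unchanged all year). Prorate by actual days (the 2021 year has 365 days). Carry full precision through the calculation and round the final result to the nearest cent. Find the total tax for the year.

1 Jan – 20 Jan 2021: 20 days at 0.5% → €965,000 × 0.5% × 20/365 = €264.3836
21 Jan – 13 Apr 2021: 83 days at 1.1% → €965,000 × 1.1% × 83/365 = €2,413.8219
14 Apr – 31 Dec 2021: 262 days at 1.95% → €965,000 × 1.95% × 262/365 = €13,507.3562
Total = €16,185.5616

€16,185.56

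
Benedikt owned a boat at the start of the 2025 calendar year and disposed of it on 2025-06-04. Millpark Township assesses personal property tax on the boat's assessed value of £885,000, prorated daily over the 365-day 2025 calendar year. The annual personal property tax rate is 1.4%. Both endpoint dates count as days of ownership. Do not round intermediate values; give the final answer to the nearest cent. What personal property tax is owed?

£5,261.51

Days held (2025-01-01 to 2025-06-04): 155 out of 365
Tax = £885,000 × 1.4% × 155/365 = £5,261.5068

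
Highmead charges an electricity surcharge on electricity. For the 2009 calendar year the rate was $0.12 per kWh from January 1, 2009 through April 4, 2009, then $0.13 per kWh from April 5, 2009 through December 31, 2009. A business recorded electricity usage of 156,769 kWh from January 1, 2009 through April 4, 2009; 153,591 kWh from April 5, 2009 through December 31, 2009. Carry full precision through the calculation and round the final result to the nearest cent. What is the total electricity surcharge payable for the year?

January 1 – April 4, 2009: 156,769 kWh at $0.12/kWh → $18812.28
April 5 – December 31, 2009: 153,591 kWh at $0.13/kWh → $19966.83

$38779.11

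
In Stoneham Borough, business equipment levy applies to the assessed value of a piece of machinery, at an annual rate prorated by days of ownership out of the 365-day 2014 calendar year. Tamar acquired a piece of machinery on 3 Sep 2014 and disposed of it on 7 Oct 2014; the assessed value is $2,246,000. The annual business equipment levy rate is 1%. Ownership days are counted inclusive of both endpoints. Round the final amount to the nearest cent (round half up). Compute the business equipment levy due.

Days held (3 Sep – 7 Oct 2014): 35 out of 365
Tax = $2,246,000 × 1% × 35/365 = $2,153.6986

$2,153.70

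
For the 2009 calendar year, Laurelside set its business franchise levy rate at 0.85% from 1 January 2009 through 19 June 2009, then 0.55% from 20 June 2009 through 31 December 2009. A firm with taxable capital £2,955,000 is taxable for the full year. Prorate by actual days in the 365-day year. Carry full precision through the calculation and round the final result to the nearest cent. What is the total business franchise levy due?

£20,381.40

1 January – 19 June 2009: 170 days at 0.85% → £2,955,000 × 0.85% × 170/365 = £11,698.5616
20 June – 31 December 2009: 195 days at 0.55% → £2,955,000 × 0.55% × 195/365 = £8,682.8425
Total = £20,381.4041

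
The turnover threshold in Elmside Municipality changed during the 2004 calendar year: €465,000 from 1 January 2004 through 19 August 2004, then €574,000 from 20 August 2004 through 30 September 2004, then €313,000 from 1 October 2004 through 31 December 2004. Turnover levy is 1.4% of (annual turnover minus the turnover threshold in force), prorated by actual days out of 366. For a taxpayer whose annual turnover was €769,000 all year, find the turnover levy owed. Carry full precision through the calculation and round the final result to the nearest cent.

1 January – 19 August 2004: 232 days, exemption €465,000 → (€769,000 − €465,000) × 1.4% × 232/366 = €2,697.7923
20 August – 30 September 2004: 42 days, exemption €574,000 → (€769,000 − €574,000) × 1.4% × 42/366 = €313.2787
1 October – 31 December 2004: 92 days, exemption €313,000 → (€769,000 − €313,000) × 1.4% × 92/366 = €1,604.7213
Total = €4,615.7923

€4,615.79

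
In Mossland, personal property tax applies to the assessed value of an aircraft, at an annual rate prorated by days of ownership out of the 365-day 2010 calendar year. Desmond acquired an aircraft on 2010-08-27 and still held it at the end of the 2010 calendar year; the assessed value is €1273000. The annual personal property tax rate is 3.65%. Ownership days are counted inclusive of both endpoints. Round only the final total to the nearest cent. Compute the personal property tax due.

Days held (2010-08-27 to 2010-12-31): 127 out of 365
Tax = €1273000 × 3.65% × 127/365 = €16167.1000

€16167.10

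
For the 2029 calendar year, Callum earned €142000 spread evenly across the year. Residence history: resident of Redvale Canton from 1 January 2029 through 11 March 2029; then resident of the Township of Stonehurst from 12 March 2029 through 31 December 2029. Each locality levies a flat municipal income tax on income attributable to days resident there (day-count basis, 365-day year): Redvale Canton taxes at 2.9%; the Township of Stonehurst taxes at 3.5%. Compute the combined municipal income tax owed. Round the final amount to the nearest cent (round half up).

€4806.60

Redvale Canton, 1 January – 11 March 2029: 70 days → €142000 × 2.9% × 70/365 = €789.7534
The Township of Stonehurst, 12 March – 31 December 2029: 295 days → €142000 × 3.5% × 295/365 = €4016.8493
Total = €4806.6027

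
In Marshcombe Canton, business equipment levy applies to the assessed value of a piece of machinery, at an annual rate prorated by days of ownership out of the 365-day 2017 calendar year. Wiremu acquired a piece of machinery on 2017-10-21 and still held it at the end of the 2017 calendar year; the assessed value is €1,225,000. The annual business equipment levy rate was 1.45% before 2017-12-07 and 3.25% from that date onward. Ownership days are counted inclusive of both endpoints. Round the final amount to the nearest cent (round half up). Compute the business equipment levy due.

2017-10-21 to 2017-12-06: 47 days at 1.45% → €1,225,000 × 1.45% × 47/365 = €2,287.2260
2017-12-07 to 2017-12-31: 25 days at 3.25% → €1,225,000 × 3.25% × 25/365 = €2,726.8836
Total = €5,014.1096

€5,014.11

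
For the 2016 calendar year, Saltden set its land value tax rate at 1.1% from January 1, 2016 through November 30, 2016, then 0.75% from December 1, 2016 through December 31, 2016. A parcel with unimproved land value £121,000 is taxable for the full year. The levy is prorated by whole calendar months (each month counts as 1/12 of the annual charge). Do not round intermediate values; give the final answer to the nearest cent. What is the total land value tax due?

January 1 – November 30, 2016: 11 months at 1.1% → £121,000 × 1.1% × 11/12 = £1,220.0833
December 1 – December 31, 2016: 1 month at 0.75% → £121,000 × 0.75% × 1/12 = £75.6250
Total = £1,295.7083

£1,295.71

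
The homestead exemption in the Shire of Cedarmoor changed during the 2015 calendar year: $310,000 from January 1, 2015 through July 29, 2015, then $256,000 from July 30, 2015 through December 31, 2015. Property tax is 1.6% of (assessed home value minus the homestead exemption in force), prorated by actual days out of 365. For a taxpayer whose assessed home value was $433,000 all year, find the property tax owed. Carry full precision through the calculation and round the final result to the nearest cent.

$2,334.90

January 1 – July 29, 2015: 210 days, exemption $310,000 → ($433,000 − $310,000) × 1.6% × 210/365 = $1,132.2740
July 30 – December 31, 2015: 155 days, exemption $256,000 → ($433,000 − $256,000) × 1.6% × 155/365 = $1,202.6301
Total = $2,334.9041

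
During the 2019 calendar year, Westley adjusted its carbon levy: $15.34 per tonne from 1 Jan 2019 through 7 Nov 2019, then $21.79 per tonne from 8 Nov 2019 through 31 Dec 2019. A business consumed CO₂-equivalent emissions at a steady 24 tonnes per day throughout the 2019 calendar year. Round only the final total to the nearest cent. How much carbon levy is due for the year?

1 Jan – 7 Nov 2019: 311 days × 24 tonnes/day = 7,464 tonnes at $15.34/tonne → $114,497.76
8 Nov – 31 Dec 2019: 54 days × 24 tonnes/day = 1,296 tonnes at $21.79/tonne → $28,239.84

$142,737.60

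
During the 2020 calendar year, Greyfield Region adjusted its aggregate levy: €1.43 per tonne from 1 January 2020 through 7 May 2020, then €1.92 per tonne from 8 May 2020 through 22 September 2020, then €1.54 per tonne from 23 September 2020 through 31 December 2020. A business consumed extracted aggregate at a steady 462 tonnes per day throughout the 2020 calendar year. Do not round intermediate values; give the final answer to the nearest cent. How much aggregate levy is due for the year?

1 January – 7 May 2020: 128 days × 462 tonnes/day = 59,136 tonnes at €1.43/tonne → €84,564.48
8 May – 22 September 2020: 138 days × 462 tonnes/day = 63,756 tonnes at €1.92/tonne → €122,411.52
23 September – 31 December 2020: 100 days × 462 tonnes/day = 46,200 tonnes at €1.54/tonne → €71,148.00

€278,124.00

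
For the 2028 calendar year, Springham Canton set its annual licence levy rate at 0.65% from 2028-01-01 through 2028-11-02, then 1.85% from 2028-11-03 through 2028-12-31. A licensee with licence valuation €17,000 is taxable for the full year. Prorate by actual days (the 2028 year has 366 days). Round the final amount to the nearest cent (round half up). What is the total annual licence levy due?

2028-01-01 to 2028-11-02: 307 days at 0.65% → €17,000 × 0.65% × 307/366 = €92.6872
2028-11-03 to 2028-12-31: 59 days at 1.85% → €17,000 × 1.85% × 59/366 = €50.6981
Total = €143.3852

€143.39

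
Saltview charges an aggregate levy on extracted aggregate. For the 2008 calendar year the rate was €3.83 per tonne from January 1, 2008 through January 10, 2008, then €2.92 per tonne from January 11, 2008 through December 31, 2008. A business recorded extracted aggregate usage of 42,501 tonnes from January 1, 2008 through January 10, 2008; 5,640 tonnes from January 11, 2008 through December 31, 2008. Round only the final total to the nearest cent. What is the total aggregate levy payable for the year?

January 1 – January 10, 2008: 42,501 tonnes at €3.83/tonne → €162778.83
January 11 – December 31, 2008: 5,640 tonnes at €2.92/tonne → €16468.80

€179247.63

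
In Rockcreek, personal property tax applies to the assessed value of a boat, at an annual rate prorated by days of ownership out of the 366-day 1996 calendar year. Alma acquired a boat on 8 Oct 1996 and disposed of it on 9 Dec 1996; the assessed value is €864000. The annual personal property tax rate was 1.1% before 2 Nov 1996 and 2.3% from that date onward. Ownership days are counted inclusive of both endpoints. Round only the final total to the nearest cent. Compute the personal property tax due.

€2712.39

8 Oct – 1 Nov 1996: 25 days at 1.1% → €864000 × 1.1% × 25/366 = €649.1803
2 Nov – 9 Dec 1996: 38 days at 2.3% → €864000 × 2.3% × 38/366 = €2063.2131
Total = €2712.3934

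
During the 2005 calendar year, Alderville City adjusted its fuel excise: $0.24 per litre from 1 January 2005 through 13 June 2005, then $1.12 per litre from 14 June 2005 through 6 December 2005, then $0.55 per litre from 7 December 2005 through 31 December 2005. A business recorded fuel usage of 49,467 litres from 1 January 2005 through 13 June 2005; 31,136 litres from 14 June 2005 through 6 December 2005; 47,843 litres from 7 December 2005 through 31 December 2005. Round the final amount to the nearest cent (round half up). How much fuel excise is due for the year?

1 January – 13 June 2005: 49,467 litres at $0.24/litre → $11,872.08
14 June – 6 December 2005: 31,136 litres at $1.12/litre → $34,872.32
7 December – 31 December 2005: 47,843 litres at $0.55/litre → $26,313.65

$73,058.05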